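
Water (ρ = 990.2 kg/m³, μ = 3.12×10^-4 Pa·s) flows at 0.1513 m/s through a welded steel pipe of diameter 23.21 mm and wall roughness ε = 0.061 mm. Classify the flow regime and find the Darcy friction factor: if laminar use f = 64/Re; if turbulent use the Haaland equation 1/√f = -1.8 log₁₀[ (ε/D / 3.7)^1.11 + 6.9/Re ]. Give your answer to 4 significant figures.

f ≈ 0.03368

Re = ρVD/μ = 990.2·0.1513·0.02321/0.000312 = 1.115e+04.
Re > 4000 → turbulent. ε/D = 6.1e-05/0.02321 = 0.00263; Haaland: 1/√f = -1.8 log₁₀[0.00032 + 0.000619] = 5.449, so f = 0.03368.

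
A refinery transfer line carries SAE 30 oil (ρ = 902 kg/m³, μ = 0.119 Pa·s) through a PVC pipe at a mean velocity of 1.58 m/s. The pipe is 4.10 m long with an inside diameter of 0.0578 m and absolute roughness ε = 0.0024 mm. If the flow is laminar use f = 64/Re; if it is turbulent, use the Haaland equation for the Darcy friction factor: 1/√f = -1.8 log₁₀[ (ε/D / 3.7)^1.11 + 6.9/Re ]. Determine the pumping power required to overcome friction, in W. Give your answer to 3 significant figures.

P ≈ 30.6 W

Reynolds number Re = ρVD/μ = 902 · 1.58 · 0.0578 / 0.119 = 692.2.
Re < 2300 → laminar flow, so f = 64/Re = 64/692.2 = 0.09246 (the turbulent correlation is not needed).
Darcy-Weisbach: ΔP = f(L/D)(ρV²/2) = 0.09246·(4.1/0.0578)·(902·1.58²/2) = 0.09246·70.93·1126 = 7384 Pa.
Q = V·A = 1.58·0.002624 = 0.004146 m³/s.
Pumping power P = QΔP = 0.004146·7384 = 30.61 W = 30.6 W.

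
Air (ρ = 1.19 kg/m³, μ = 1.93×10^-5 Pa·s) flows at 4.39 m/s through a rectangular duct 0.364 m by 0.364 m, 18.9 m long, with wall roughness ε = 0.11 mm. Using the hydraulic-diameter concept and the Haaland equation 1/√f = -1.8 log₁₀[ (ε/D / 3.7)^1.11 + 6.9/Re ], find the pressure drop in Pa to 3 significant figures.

ΔP ≈ 11.5 Pa

Hydraulic diameter D_h = 4A/P = 4·(0.364·0.364)/(2·(0.364+0.364)) = 0.53/1.456 = 0.364 m.
Re = ρVD_h/μ = 1.19·4.39·0.364/1.93e-05 = 9.853e+04.
ε/D_h = 0.00011/0.364 = 0.000302; Haaland gives 1/√f = -1.8 log₁₀[2.9e-05+7e-05] = 7.208, so f = 0.01925.
ΔP = f(L/D_h)(ρV²/2) = 0.01925·18.9/0.364·11.47 = 11.46 Pa.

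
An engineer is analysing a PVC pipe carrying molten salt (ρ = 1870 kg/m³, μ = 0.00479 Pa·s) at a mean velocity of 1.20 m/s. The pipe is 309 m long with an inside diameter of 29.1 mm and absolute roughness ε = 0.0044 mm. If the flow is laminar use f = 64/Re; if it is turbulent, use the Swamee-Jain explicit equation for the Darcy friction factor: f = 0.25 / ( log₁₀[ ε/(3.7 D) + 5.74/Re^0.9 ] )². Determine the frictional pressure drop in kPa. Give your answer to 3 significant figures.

Reynolds number Re = ρVD/μ = 1870 · 1.2 · 0.0291 / 0.00479 = 1.363e+04.
Re > 4000 → turbulent. Relative roughness ε/D = 4.4e-06/0.0291 = 0.000151. Swamee-Jain: f = 0.25/(log₁₀[0.000151/3.7 + 5.74/1.363e+04^0.9])² = 0.25/(log₁₀[4.09e-05 + 0.00109])² = 0.25/(-2.946)² = 0.0288.
Darcy-Weisbach: ΔP = f(L/D)(ρV²/2) = 0.0288·(309/0.0291)·(1870·1.2²/2) = 0.0288·1.062e+04·1346 = 4.118e+05 Pa.
ΔP = 4.118e+05 Pa = 412 kPa.

ΔP ≈ 412 kPa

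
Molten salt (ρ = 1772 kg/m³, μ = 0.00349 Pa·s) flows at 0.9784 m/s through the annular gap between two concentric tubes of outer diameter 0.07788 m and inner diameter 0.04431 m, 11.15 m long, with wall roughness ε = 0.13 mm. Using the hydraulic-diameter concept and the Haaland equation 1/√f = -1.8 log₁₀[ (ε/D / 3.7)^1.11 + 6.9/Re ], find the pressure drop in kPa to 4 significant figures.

ΔP ≈ 9.390 kPa

Hydraulic diameter D_h = 4A/P = D_o - D_i = 0.07788 - 0.04431 = 0.03357 m.
Re = ρVD_h/μ = 1772·0.9784·0.03357/0.00349 = 1.668e+04.
ε/D_h = 0.00013/0.03357 = 0.00387; Haaland gives 1/√f = -1.8 log₁₀[0.000492+0.000414] = 5.477, so f = 0.03333.
ΔP = f(L/D_h)(ρV²/2) = 0.03333·11.15/0.03357·848.1 = 9390 Pa.
ΔP = 9.390 kPa.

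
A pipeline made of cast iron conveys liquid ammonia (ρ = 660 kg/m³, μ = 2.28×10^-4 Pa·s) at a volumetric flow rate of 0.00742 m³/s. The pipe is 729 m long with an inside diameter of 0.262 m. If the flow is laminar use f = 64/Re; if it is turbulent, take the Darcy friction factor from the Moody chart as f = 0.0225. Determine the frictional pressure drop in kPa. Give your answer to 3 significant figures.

Cross-sectional area A = πD²/4 = π(0.262)²/4 = 0.05391 m²; mean velocity V = Q/A = 0.00742/0.05391 = 0.1376 m/s.
Reynolds number Re = ρVD/μ = 660 · 0.1376 · 0.262 / 0.000228 = 1.044e+05.
Re > 4000 → turbulent; use the Moody-chart value f = 0.0225.
Darcy-Weisbach: ΔP = f(L/D)(ρV²/2) = 0.0225·(729/0.262)·(660·0.1376²/2) = 0.0225·2782·6.251 = 391.3 Pa.
ΔP = 391.3 Pa = 0.391 kPa.

ΔP ≈ 0.391 kPa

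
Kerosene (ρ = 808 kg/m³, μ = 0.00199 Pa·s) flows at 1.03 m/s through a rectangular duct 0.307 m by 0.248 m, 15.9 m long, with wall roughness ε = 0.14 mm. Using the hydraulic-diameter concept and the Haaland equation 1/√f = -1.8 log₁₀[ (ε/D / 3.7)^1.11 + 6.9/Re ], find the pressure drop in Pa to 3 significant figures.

Hydraulic diameter D_h = 4A/P = 4·(0.307·0.248)/(2·(0.307+0.248)) = 0.3045/1.11 = 0.2744 m.
Re = ρVD_h/μ = 808·1.03·0.2744/0.00199 = 1.147e+05.
ε/D_h = 0.00014/0.2744 = 0.00051; Haaland gives 1/√f = -1.8 log₁₀[5.19e-05+6.01e-05] = 7.111, so f = 0.01977.
ΔP = f(L/D_h)(ρV²/2) = 0.01977·15.9/0.2744·428.6 = 491.2 Pa.

ΔP ≈ 491 Pa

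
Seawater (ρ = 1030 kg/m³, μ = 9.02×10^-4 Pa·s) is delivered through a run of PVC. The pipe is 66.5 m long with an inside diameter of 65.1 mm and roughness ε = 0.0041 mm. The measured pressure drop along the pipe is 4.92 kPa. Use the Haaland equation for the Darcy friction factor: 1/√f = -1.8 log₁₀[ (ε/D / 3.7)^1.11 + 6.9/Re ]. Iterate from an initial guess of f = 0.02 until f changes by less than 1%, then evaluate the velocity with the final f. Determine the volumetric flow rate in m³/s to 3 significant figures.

Rearranging Darcy-Weisbach: V = √(2·ΔP·D/(f·L·ρ)). With ε/D = 4.1e-06/0.0651 = 6.3e-05, iterate starting from f = 0.02:
  f = 0.02 → V = √(2·4920·0.0651/(0.02·66.5·1030)) = 0.6838 m/s; Re = ρVD/μ = 5.083e+04; f → 0.02081
  f = 0.02081 → V = 0.6704 m/s; Re = 4.984e+04; f → 0.0209
Converged (Δf/f < 1%). With the final f = 0.0209: V = √(2·4920·0.0651/(0.0209·66.5·1030)) = 0.669 m/s.
Q = V·A = 0.669·(π/4·0.0651²) = 0.002227 m³/s = 0.00223 m³/s.

Q ≈ 0.00223 m³/s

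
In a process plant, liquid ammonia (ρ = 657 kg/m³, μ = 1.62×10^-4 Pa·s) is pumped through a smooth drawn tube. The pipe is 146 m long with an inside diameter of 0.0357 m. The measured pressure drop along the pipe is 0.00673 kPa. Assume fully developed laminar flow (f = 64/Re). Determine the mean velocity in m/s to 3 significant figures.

For laminar flow, f = 64/Re with Re = ρVD/μ, so Darcy-Weisbach reduces to ΔP = 32μLV/D². Solving for V: V = ΔP·D²/(32μL) = 6.73·(0.0357)²/(32·0.000162·146) = 0.01133 m/s.
Check: Re = ρVD/μ = 657·0.01133·0.0357/0.000162 = 1641 < 2300, so the laminar assumption holds.

V ≈ 0.0113 m/s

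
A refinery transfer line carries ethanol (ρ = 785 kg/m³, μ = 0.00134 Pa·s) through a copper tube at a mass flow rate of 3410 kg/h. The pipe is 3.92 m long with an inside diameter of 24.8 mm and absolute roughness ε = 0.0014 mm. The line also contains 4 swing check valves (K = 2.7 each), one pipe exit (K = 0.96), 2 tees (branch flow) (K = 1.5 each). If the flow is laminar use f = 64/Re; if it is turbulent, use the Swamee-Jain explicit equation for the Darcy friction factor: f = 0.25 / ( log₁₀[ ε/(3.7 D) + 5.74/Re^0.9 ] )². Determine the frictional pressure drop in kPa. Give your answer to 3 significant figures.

ṁ = 3410 kg/h = 3410/3600 = 0.9472 kg/s.
A = πD²/4 = π(0.0248)²/4 = 0.0004831 m²; mean velocity V = ṁ/(ρA) = 0.9472/(785 · 0.0004831) = 2.498 m/s.
Reynolds number Re = ρVD/μ = 785 · 2.498 · 0.0248 / 0.00134 = 3.629e+04.
Re > 4000 → turbulent. Relative roughness ε/D = 1.4e-06/0.0248 = 5.65e-05. Swamee-Jain: f = 0.25/(log₁₀[5.65e-05/3.7 + 5.74/3.629e+04^0.9])² = 0.25/(log₁₀[1.53e-05 + 0.000452])² = 0.25/(-3.33)² = 0.02254.
Total minor-loss coefficient ΣK = 4·2.7 + 1·0.96 + 2·1.5 = 14.8.
ΔP = [f·L/D + ΣK]·(ρV²/2) = [0.02254·3.92/0.0248 + 14.8]·(785·2.498²/2) = [3.563 + 14.8]·2449 = 4.487e+04 Pa.
ΔP = 4.487e+04 Pa = 44.9 kPa.

ΔP ≈ 44.9 kPa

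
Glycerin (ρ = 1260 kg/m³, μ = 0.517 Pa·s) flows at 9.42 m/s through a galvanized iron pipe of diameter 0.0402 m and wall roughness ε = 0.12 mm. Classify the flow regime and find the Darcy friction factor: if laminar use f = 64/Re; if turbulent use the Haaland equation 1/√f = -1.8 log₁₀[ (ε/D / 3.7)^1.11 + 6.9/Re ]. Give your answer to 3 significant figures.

Re = ρVD/μ = 1260·9.42·0.0402/0.517 = 922.9.
Re < 2300 → laminar, so f = 64/Re = 0.06935 (roughness is irrelevant in laminar flow).

f ≈ 0.0693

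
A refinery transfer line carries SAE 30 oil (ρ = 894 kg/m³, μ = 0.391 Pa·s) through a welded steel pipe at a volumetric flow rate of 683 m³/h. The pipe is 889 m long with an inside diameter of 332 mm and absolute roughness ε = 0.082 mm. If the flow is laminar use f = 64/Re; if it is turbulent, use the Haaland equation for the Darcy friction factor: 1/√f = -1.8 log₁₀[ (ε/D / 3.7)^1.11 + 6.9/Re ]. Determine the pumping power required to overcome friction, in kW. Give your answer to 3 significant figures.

Q = 683 m³/h = 683/3600 = 0.1897 m³/s.
Cross-sectional area A = πD²/4 = π(0.332)²/4 = 0.08657 m²; mean velocity V = Q/A = 0.1897/0.08657 = 2.192 m/s.
Reynolds number Re = ρVD/μ = 894 · 2.192 · 0.332 / 0.391 = 1664.
Re < 2300 → laminar flow, so f = 64/Re = 64/1664 = 0.03847 (the turbulent correlation is not needed).
Darcy-Weisbach: ΔP = f(L/D)(ρV²/2) = 0.03847·(889/0.332)·(894·2.192²/2) = 0.03847·2678·2147 = 2.212e+05 Pa.
Pumping power P = QΔP = 0.1897·2.212e+05 = 41960 W = 42.0 kW.

P ≈ 42.0 kW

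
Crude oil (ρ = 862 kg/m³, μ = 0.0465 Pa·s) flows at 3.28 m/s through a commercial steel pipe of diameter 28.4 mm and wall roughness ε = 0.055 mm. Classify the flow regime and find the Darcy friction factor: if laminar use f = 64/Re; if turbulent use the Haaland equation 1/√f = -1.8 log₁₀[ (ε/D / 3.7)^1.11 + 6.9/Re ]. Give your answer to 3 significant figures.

Re = ρVD/μ = 862·3.28·0.0284/0.0465 = 1727.
Re < 2300 → laminar, so f = 64/Re = 0.03706 (roughness is irrelevant in laminar flow).

f ≈ 0.0371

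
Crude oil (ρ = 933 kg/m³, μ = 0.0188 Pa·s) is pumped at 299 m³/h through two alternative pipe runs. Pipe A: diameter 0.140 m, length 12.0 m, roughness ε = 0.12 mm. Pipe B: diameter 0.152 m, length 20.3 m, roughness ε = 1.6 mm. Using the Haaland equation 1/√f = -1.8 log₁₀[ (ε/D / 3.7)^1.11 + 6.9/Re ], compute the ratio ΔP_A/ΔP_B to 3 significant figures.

Pipe A: V = Q/A = 0.08306/0.01539 = 5.395 m/s; Re = 3.749e+04; ε/D = 0.000857; Haaland → f = 0.02437; ΔP_A = f(L/D)(ρV²/2) = 2.837e+04 Pa.
Pipe B: V = Q/A = 0.08306/0.01815 = 4.577 m/s; Re = 3.453e+04; ε/D = 0.0105; Haaland → f = 0.04018; ΔP_B = f(L/D)(ρV²/2) = 5.245e+04 Pa.
ΔP_A/ΔP_B = 2.837e+04/5.245e+04 = 0.541.

ΔP_A/ΔP_B ≈ 0.541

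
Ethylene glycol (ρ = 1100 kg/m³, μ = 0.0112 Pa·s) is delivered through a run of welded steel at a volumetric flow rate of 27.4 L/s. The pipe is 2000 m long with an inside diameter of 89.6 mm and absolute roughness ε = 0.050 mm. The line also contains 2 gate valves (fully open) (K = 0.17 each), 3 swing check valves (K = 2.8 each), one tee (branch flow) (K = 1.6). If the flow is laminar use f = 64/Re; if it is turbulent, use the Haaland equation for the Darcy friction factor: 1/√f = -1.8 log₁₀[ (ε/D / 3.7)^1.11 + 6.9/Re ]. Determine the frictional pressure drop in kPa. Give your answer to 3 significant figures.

ΔP ≈ 5560 kPa

Q = 27.4 L/s = 27.4/1000 = 0.0274 m³/s.
Cross-sectional area A = πD²/4 = π(0.0896)²/4 = 0.006305 m²; mean velocity V = Q/A = 0.0274/0.006305 = 4.346 m/s.
Reynolds number Re = ρVD/μ = 1100 · 4.346 · 0.0896 / 0.0112 = 3.824e+04.
Re > 4000 → turbulent. Relative roughness ε/D = 5e-05/0.0896 = 0.000558. Haaland: 1/√f = -1.8 log₁₀[(0.000558/3.7)^1.11 + 6.9/3.824e+04] = -1.8 log₁₀[5.73e-05 + 0.00018] = 6.523, so f = 0.0235.
Total minor-loss coefficient ΣK = 2·0.17 + 3·2.8 + 1·1.6 = 10.3.
ΔP = [f·L/D + ΣK]·(ρV²/2) = [0.0235·2000/0.0896 + 10.3]·(1100·4.346²/2) = [524.6 + 10.3]·1.039e+04 = 5.556e+06 Pa.
ΔP = 5.556e+06 Pa = 5560 kPa.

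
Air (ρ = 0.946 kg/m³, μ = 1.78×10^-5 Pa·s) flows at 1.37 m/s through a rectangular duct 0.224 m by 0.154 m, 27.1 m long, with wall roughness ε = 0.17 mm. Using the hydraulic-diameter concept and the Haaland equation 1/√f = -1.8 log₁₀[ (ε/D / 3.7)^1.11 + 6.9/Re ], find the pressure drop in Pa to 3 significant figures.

Hydraulic diameter D_h = 4A/P = 4·(0.224·0.154)/(2·(0.224+0.154)) = 0.138/0.756 = 0.1825 m.
Re = ρVD_h/μ = 0.946·1.37·0.1825/1.78e-05 = 1.329e+04.
ε/D_h = 0.00017/0.1825 = 0.000931; Haaland gives 1/√f = -1.8 log₁₀[0.000101+0.000519] = 5.773, so f = 0.03.
ΔP = f(L/D_h)(ρV²/2) = 0.03·27.1/0.1825·0.8878 = 3.955 Pa.

ΔP ≈ 3.95 Pa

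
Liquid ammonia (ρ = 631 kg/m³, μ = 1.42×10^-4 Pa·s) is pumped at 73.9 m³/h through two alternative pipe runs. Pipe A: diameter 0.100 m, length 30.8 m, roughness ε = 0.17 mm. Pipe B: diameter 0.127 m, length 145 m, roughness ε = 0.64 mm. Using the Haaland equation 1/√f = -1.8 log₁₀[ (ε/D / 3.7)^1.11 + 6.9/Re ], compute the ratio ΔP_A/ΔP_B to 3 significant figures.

ΔP_A/ΔP_B ≈ 0.519

Pipe A: V = Q/A = 0.02053/0.007854 = 2.614 m/s; Re = 1.161e+06; ε/D = 0.0017; Haaland → f = 0.02264; ΔP_A = f(L/D)(ρV²/2) = 1.503e+04 Pa.
Pipe B: V = Q/A = 0.02053/0.01267 = 1.62 m/s; Re = 9.145e+05; ε/D = 0.00504; Haaland → f = 0.0306; ΔP_B = f(L/D)(ρV²/2) = 2.894e+04 Pa.
ΔP_A/ΔP_B = 1.503e+04/2.894e+04 = 0.519.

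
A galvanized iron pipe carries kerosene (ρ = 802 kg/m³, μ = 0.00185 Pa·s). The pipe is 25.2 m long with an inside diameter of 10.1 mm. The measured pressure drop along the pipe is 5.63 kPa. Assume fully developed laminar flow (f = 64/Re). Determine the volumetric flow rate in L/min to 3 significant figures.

Q ≈ 1.85 L/min

For laminar flow, f = 64/Re with Re = ρVD/μ, so Darcy-Weisbach reduces to ΔP = 32μLV/D². Solving for V: V = ΔP·D²/(32μL) = 5630·(0.0101)²/(32·0.00185·25.2) = 0.385 m/s.
Check: Re = ρVD/μ = 802·0.385·0.0101/0.00185 = 1686 < 2300, so the laminar assumption holds.
Q = V·A = 0.385·(π/4·0.0101²) = 3.084e-05 m³/s = 1.85 L/min.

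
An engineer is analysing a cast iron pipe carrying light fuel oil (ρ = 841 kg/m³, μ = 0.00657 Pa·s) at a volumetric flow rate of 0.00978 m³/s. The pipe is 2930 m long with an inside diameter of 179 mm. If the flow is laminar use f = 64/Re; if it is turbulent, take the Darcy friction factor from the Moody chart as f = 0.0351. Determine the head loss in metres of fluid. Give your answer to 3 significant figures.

h_f ≈ 4.42 m

Cross-sectional area A = πD²/4 = π(0.179)²/4 = 0.02516 m²; mean velocity V = Q/A = 0.00978/0.02516 = 0.3886 m/s.
Reynolds number Re = ρVD/μ = 841 · 0.3886 · 0.179 / 0.00657 = 8905.
Re > 4000 → turbulent; use the Moody-chart value f = 0.0351.
Darcy-Weisbach: ΔP = f(L/D)(ρV²/2) = 0.0351·(2930/0.179)·(841·0.3886²/2) = 0.0351·1.637e+04·63.51 = 3.649e+04 Pa.
Head loss h_f = ΔP/(ρg) = 3.649e+04/(841·9.81) = 4.42 m.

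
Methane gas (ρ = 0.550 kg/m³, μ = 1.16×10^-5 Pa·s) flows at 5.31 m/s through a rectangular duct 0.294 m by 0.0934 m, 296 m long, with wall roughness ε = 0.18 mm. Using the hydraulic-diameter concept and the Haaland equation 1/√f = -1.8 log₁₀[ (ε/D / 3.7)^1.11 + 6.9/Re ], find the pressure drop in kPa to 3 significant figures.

Hydraulic diameter D_h = 4A/P = 4·(0.294·0.0934)/(2·(0.294+0.0934)) = 0.1098/0.7748 = 0.1418 m.
Re = ρVD_h/μ = 0.55·5.31·0.1418/1.16e-05 = 3.569e+04.
ε/D_h = 0.00018/0.1418 = 0.00127; Haaland gives 1/√f = -1.8 log₁₀[0.000143+0.000193] = 6.253, so f = 0.02558.
ΔP = f(L/D_h)(ρV²/2) = 0.02558·296/0.1418·7.754 = 414.1 Pa.
ΔP = 0.414 kPa.

ΔP ≈ 0.414 kPa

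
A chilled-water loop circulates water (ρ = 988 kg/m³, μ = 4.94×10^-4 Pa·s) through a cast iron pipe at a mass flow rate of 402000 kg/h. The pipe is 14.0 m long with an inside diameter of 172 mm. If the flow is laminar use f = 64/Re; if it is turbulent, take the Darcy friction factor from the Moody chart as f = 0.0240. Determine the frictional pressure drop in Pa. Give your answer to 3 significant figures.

ΔP ≈ 22800 Pa

ṁ = 402000 kg/h = 402000/3600 = 111.7 kg/s.
A = πD²/4 = π(0.172)²/4 = 0.02324 m²; mean velocity V = ṁ/(ρA) = 111.7/(988 · 0.02324) = 4.864 m/s.
Reynolds number Re = ρVD/μ = 988 · 4.864 · 0.172 / 0.000494 = 1.673e+06.
Re > 4000 → turbulent; use the Moody-chart value f = 0.0240.
Darcy-Weisbach: ΔP = f(L/D)(ρV²/2) = 0.024·(14/0.172)·(988·4.864²/2) = 0.024·81.4·1.169e+04 = 2.283e+04 Pa.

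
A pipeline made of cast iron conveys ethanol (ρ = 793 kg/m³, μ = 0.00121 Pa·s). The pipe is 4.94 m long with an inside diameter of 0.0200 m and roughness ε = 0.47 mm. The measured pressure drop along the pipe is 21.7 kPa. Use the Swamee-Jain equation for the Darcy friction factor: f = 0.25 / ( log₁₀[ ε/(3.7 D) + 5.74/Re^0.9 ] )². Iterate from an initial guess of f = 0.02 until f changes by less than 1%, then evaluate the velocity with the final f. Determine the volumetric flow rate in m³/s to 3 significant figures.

Q ≈ 6.38×10^-4 m³/s

Rearranging Darcy-Weisbach: V = √(2·ΔP·D/(f·L·ρ)). With ε/D = 0.00047/0.02 = 0.0235, iterate starting from f = 0.02:
  f = 0.02 → V = √(2·2.17e+04·0.02/(0.02·4.94·793)) = 3.328 m/s; Re = ρVD/μ = 4.363e+04; f → 0.05301
  f = 0.05301 → V = 2.045 m/s; Re = 2.68e+04; f → 0.05367
  f = 0.05367 → V = 2.032 m/s; Re = 2.663e+04; f → 0.05368
Converged (Δf/f < 1%). With the final f = 0.05368: V = √(2·2.17e+04·0.02/(0.05368·4.94·793)) = 2.032 m/s.
Q = V·A = 2.032·(π/4·0.02²) = 0.0006383 m³/s = 6.38×10^-4 m³/s.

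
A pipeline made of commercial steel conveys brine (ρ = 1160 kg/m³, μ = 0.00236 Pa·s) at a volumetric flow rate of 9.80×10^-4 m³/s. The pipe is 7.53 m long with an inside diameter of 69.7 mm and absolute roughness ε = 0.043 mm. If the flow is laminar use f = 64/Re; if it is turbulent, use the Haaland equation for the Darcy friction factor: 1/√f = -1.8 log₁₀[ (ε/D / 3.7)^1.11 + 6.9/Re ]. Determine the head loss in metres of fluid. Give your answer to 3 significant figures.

h_f ≈ 0.0119 m

Cross-sectional area A = πD²/4 = π(0.0697)²/4 = 0.003816 m²; mean velocity V = Q/A = 0.00098/0.003816 = 0.2568 m/s.
Reynolds number Re = ρVD/μ = 1160 · 0.2568 · 0.0697 / 0.00236 = 8799.
Re > 4000 → turbulent. Relative roughness ε/D = 4.3e-05/0.0697 = 0.000617. Haaland: 1/√f = -1.8 log₁₀[(0.000617/3.7)^1.11 + 6.9/8799] = -1.8 log₁₀[6.4e-05 + 0.000784] = 5.529, so f = 0.03272.
Darcy-Weisbach: ΔP = f(L/D)(ρV²/2) = 0.03272·(7.53/0.0697)·(1160·0.2568²/2) = 0.03272·108·38.26 = 135.2 Pa.
Head loss h_f = ΔP/(ρg) = 135.2/(1160·9.81) = 0.0119 m.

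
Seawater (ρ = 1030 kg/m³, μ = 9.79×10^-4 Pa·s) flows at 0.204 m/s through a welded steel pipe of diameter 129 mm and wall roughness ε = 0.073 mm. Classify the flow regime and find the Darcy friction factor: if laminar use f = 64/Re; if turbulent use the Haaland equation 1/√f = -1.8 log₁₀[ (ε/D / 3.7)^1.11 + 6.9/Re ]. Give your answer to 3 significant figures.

Re = ρVD/μ = 1030·0.204·0.129/0.000979 = 2.769e+04.
Re > 4000 → turbulent. ε/D = 7.3e-05/0.129 = 0.000566; Haaland: 1/√f = -1.8 log₁₀[5.82e-05 + 0.000249] = 6.322, so f = 0.02502.

f ≈ 0.0250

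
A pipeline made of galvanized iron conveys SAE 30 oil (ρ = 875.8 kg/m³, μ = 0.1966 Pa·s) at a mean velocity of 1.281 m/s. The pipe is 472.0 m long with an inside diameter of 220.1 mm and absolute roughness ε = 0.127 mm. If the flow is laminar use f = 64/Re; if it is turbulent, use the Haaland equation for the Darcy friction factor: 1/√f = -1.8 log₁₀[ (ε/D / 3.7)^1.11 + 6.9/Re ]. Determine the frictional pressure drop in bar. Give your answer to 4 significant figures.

ΔP ≈ 0.7852 bar

Reynolds number Re = ρVD/μ = 875.8 · 1.281 · 0.2201 / 0.197 = 1256.
Re < 2300 → laminar flow, so f = 64/Re = 64/1256 = 0.05096 (the turbulent correlation is not needed).
Darcy-Weisbach: ΔP = f(L/D)(ρV²/2) = 0.05096·(472/0.2201)·(875.8·1.281²/2) = 0.05096·2144·718.6 = 7.852e+04 Pa.
ΔP = 7.852e+04 Pa = 0.7852 bar.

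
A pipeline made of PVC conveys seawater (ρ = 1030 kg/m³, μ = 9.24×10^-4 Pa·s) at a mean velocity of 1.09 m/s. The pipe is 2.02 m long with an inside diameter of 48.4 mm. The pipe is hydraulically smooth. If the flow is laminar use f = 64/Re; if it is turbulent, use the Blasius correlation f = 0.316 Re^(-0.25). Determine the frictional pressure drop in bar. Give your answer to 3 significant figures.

ΔP ≈ 0.00518 bar

Reynolds number Re = ρVD/μ = 1030 · 1.09 · 0.0484 / 0.000924 = 5.881e+04.
Re > 4000 → turbulent. Smooth-pipe (Blasius): f = 0.316 Re^(-0.25) = 0.316/(5.881e+04)^0.25 = 0.02029.
Darcy-Weisbach: ΔP = f(L/D)(ρV²/2) = 0.02029·(2.02/0.0484)·(1030·1.09²/2) = 0.02029·41.74·611.9 = 518.2 Pa.
ΔP = 518.2 Pa = 0.00518 bar.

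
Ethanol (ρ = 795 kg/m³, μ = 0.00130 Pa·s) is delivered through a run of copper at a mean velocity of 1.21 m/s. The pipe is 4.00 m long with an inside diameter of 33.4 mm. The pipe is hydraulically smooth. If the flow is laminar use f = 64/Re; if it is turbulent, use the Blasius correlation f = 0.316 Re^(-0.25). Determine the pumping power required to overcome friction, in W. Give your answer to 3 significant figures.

Reynolds number Re = ρVD/μ = 795 · 1.21 · 0.0334 / 0.0013 = 2.471e+04.
Re > 4000 → turbulent. Smooth-pipe (Blasius): f = 0.316 Re^(-0.25) = 0.316/(2.471e+04)^0.25 = 0.0252.
Darcy-Weisbach: ΔP = f(L/D)(ρV²/2) = 0.0252·(4/0.0334)·(795·1.21²/2) = 0.0252·119.8·582 = 1757 Pa.
Q = V·A = 1.21·0.0008762 = 0.00106 m³/s.
Pumping power P = QΔP = 0.00106·1757 = 1.862 W = 1.86 W.

P ≈ 1.86 W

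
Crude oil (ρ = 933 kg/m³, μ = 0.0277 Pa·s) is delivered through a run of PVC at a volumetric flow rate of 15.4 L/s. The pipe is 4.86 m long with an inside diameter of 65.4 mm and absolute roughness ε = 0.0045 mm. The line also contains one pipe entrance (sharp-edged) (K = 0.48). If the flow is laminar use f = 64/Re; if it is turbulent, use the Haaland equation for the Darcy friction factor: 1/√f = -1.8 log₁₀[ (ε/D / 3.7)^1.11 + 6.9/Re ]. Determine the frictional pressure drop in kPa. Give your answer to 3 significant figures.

ΔP ≈ 27.2 kPa

Q = 15.4 L/s = 15.4/1000 = 0.0154 m³/s.
Cross-sectional area A = πD²/4 = π(0.0654)²/4 = 0.003359 m²; mean velocity V = Q/A = 0.0154/0.003359 = 4.584 m/s.
Reynolds number Re = ρVD/μ = 933 · 4.584 · 0.0654 / 0.0277 = 1.01e+04.
Re > 4000 → turbulent. Relative roughness ε/D = 4.5e-06/0.0654 = 6.88e-05. Haaland: 1/√f = -1.8 log₁₀[(6.88e-05/3.7)^1.11 + 6.9/1.01e+04] = -1.8 log₁₀[5.61e-06 + 0.000683] = 5.691, so f = 0.03087.
Total minor-loss coefficient ΣK = 1·0.48 = 0.48.
ΔP = [f·L/D + ΣK]·(ρV²/2) = [0.03087·4.86/0.0654 + 0.48]·(933·4.584²/2) = [2.294 + 0.48]·9804 = 2.72e+04 Pa.
ΔP = 2.72e+04 Pa = 27.2 kPa.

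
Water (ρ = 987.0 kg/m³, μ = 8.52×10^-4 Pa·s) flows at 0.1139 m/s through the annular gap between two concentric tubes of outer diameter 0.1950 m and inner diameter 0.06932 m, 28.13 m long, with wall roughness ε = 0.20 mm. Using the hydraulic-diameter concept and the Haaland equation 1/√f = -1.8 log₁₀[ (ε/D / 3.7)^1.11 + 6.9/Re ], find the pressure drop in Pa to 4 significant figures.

ΔP ≈ 42.60 Pa

Hydraulic diameter D_h = 4A/P = D_o - D_i = 0.195 - 0.06932 = 0.1257 m.
Re = ρVD_h/μ = 987·0.1139·0.1257/0.000852 = 1.658e+04.
ε/D_h = 0.0002/0.1257 = 0.00159; Haaland gives 1/√f = -1.8 log₁₀[0.000183+0.000416] = 5.8, so f = 0.02973.
ΔP = f(L/D_h)(ρV²/2) = 0.02973·28.13/0.1257·6.402 = 42.6 Pa.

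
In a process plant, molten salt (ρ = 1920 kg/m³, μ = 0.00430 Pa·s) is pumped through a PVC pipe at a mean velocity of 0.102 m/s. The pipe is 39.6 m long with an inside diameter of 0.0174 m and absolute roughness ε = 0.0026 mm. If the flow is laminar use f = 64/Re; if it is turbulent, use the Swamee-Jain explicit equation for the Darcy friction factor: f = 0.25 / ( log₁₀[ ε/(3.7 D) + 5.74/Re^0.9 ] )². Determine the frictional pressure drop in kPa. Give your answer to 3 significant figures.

ΔP ≈ 1.84 kPa

Reynolds number Re = ρVD/μ = 1920 · 0.102 · 0.0174 / 0.0043 = 792.5.
Re < 2300 → laminar flow, so f = 64/Re = 64/792.5 = 0.08076 (the turbulent correlation is not needed).
Darcy-Weisbach: ΔP = f(L/D)(ρV²/2) = 0.08076·(39.6/0.0174)·(1920·0.102²/2) = 0.08076·2276·9.988 = 1836 Pa.
ΔP = 1836 Pa = 1.84 kPa.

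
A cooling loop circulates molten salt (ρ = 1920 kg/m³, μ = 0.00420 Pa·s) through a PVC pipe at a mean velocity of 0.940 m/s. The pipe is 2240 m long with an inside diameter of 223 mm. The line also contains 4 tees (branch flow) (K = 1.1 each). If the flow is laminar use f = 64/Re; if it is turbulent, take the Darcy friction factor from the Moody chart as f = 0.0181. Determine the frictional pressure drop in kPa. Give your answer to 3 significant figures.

ΔP ≈ 158 kPa

Reynolds number Re = ρVD/μ = 1920 · 0.94 · 0.223 / 0.0042 = 9.583e+04.
Re > 4000 → turbulent; use the Moody-chart value f = 0.0181.
Total minor-loss coefficient ΣK = 4·1.1 = 4.4.
ΔP = [f·L/D + ΣK]·(ρV²/2) = [0.0181·2240/0.223 + 4.4]·(1920·0.94²/2) = [181.8 + 4.4]·848.3 = 1.58e+05 Pa.
ΔP = 1.58e+05 Pa = 158 kPa.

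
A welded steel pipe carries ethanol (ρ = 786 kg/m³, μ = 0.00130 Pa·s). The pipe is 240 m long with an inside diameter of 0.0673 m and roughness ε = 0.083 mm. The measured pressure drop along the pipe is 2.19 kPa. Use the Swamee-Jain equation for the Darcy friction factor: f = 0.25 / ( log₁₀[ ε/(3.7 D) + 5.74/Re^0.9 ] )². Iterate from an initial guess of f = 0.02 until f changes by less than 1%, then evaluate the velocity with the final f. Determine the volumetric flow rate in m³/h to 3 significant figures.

Rearranging Darcy-Weisbach: V = √(2·ΔP·D/(f·L·ρ)). With ε/D = 8.3e-05/0.0673 = 0.00123, iterate starting from f = 0.02:
  f = 0.02 → V = √(2·2190·0.0673/(0.02·240·786)) = 0.2795 m/s; Re = ρVD/μ = 1.137e+04; f → 0.03209
  f = 0.03209 → V = 0.2207 m/s; Re = 8979; f → 0.03388
  f = 0.03388 → V = 0.2147 m/s; Re = 8738; f → 0.0341
Converged (Δf/f < 1%). With the final f = 0.0341: V = √(2·2190·0.0673/(0.0341·240·786)) = 0.2141 m/s.
Q = V·A = 0.2141·(π/4·0.0673²) = 0.0007615 m³/s = 2.74 m³/h.

Q ≈ 2.74 m³/h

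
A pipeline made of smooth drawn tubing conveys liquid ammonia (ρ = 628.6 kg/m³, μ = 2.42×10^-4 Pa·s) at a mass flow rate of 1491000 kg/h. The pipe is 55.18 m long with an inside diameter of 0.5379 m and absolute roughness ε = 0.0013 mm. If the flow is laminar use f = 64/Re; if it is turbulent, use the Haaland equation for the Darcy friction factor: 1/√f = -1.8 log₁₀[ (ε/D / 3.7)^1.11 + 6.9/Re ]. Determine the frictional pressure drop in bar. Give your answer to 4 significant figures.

ṁ = 1491000 kg/h = 1491000/3600 = 414.2 kg/s.
A = πD²/4 = π(0.5379)²/4 = 0.2272 m²; mean velocity V = ṁ/(ρA) = 414.2/(628.6 · 0.2272) = 2.899 m/s.
Reynolds number Re = ρVD/μ = 628.6 · 2.899 · 0.5379 / 0.000242 = 4.051e+06.
Re > 4000 → turbulent. Relative roughness ε/D = 1.3e-06/0.5379 = 2.42e-06. Haaland: 1/√f = -1.8 log₁₀[(2.42e-06/3.7)^1.11 + 6.9/4.051e+06] = -1.8 log₁₀[1.36e-07 + 1.7e-06] = 10.32, so f = 0.009383.
Darcy-Weisbach: ΔP = f(L/D)(ρV²/2) = 0.009383·(55.18/0.5379)·(628.6·2.899²/2) = 0.009383·102.6·2642 = 2543 Pa.
ΔP = 2543 Pa = 0.02543 bar.

ΔP ≈ 0.02543 bar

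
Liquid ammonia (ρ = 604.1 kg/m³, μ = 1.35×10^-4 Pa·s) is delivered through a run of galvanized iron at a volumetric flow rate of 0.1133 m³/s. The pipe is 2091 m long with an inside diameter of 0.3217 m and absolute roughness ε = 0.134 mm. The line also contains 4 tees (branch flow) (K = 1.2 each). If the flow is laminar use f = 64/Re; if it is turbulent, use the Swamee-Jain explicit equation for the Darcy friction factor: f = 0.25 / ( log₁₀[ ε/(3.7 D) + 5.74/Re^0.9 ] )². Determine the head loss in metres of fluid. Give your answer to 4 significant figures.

Cross-sectional area A = πD²/4 = π(0.3217)²/4 = 0.08128 m²; mean velocity V = Q/A = 0.1133/0.08128 = 1.394 m/s.
Reynolds number Re = ρVD/μ = 604.1 · 1.394 · 0.3217 / 0.000135 = 2.007e+06.
Re > 4000 → turbulent. Relative roughness ε/D = 0.000134/0.3217 = 0.000417. Swamee-Jain: f = 0.25/(log₁₀[0.000417/3.7 + 5.74/2.007e+06^0.9])² = 0.25/(log₁₀[0.000113 + 1.22e-05])² = 0.25/(-3.904)² = 0.0164.
Total minor-loss coefficient ΣK = 4·1.2 = 4.8.
ΔP = [f·L/D + ΣK]·(ρV²/2) = [0.0164·2091/0.3217 + 4.8]·(604.1·1.394²/2) = [106.6 + 4.8]·586.9 = 6.539e+04 Pa.
Head loss h_f = ΔP/(ρg) = 6.539e+04/(604.1·9.81) = 11.03 m.

h_f ≈ 11.03 m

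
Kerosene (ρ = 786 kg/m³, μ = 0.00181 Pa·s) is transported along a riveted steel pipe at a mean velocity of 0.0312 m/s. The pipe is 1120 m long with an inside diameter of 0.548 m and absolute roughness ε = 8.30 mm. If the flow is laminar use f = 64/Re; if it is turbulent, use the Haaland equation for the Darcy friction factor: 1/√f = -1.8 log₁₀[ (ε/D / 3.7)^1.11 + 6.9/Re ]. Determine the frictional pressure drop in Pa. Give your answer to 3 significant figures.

Reynolds number Re = ρVD/μ = 786 · 0.0312 · 0.548 / 0.00181 = 7425.
Re > 4000 → turbulent. Relative roughness ε/D = 0.0083/0.548 = 0.0151. Haaland: 1/√f = -1.8 log₁₀[(0.0151/3.7)^1.11 + 6.9/7425] = -1.8 log₁₀[0.00224 + 0.000929] = 4.499, so f = 0.0494.
Darcy-Weisbach: ΔP = f(L/D)(ρV²/2) = 0.0494·(1120/0.548)·(786·0.0312²/2) = 0.0494·2044·0.3826 = 38.62 Pa.

ΔP ≈ 38.6 Pa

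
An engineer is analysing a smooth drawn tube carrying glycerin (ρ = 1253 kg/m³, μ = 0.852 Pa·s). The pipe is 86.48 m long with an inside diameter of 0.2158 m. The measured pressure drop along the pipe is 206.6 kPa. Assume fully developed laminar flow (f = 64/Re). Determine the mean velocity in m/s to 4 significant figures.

V ≈ 4.081 m/s

For laminar flow, f = 64/Re with Re = ρVD/μ, so Darcy-Weisbach reduces to ΔP = 32μLV/D². Solving for V: V = ΔP·D²/(32μL) = 2.066e+05·(0.2158)²/(32·0.852·86.48) = 4.081 m/s.
Check: Re = ρVD/μ = 1253·4.081·0.2158/0.852 = 1295 < 2300, so the laminar assumption holds.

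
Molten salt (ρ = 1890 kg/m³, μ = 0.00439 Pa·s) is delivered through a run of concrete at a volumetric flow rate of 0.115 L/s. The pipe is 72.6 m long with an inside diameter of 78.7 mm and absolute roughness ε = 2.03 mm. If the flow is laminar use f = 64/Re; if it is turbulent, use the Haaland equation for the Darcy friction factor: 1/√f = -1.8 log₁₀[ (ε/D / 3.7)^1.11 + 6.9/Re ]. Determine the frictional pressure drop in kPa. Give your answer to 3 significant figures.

Q = 0.115 L/s = 0.115/1000 = 0.000115 m³/s.
Cross-sectional area A = πD²/4 = π(0.0787)²/4 = 0.004865 m²; mean velocity V = Q/A = 0.000115/0.004865 = 0.02364 m/s.
Reynolds number Re = ρVD/μ = 1890 · 0.02364 · 0.0787 / 0.00439 = 801.
Re < 2300 → laminar flow, so f = 64/Re = 64/801 = 0.0799 (the turbulent correlation is not needed).
Darcy-Weisbach: ΔP = f(L/D)(ρV²/2) = 0.0799·(72.6/0.0787)·(1890·0.02364²/2) = 0.0799·922.5·0.5281 = 38.93 Pa.
ΔP = 38.93 Pa = 0.0389 kPa.

ΔP ≈ 0.0389 kPa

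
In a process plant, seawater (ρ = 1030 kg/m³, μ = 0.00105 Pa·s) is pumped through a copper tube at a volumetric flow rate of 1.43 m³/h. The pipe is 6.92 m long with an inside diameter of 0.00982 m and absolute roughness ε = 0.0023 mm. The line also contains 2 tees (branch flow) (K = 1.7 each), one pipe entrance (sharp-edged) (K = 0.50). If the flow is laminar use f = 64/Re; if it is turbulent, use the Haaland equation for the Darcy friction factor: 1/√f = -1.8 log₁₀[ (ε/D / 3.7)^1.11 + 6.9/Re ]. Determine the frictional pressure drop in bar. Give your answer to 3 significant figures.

ΔP ≈ 2.69 bar

Q = 1.43 m³/h = 1.43/3600 = 0.0003972 m³/s.
Cross-sectional area A = πD²/4 = π(0.00982)²/4 = 7.574e-05 m²; mean velocity V = Q/A = 0.0003972/7.574e-05 = 5.245 m/s.
Reynolds number Re = ρVD/μ = 1030 · 5.245 · 0.00982 / 0.00105 = 5.052e+04.
Re > 4000 → turbulent. Relative roughness ε/D = 2.3e-06/0.00982 = 0.000234. Haaland: 1/√f = -1.8 log₁₀[(0.000234/3.7)^1.11 + 6.9/5.052e+04] = -1.8 log₁₀[2.19e-05 + 0.000137] = 6.84, so f = 0.02137.
Total minor-loss coefficient ΣK = 2·1.7 + 1·0.5 = 3.9.
ΔP = [f·L/D + ΣK]·(ρV²/2) = [0.02137·6.92/0.00982 + 3.9]·(1030·5.245²/2) = [15.06 + 3.9]·1.417e+04 = 2.686e+05 Pa.
ΔP = 2.686e+05 Pa = 2.69 bar.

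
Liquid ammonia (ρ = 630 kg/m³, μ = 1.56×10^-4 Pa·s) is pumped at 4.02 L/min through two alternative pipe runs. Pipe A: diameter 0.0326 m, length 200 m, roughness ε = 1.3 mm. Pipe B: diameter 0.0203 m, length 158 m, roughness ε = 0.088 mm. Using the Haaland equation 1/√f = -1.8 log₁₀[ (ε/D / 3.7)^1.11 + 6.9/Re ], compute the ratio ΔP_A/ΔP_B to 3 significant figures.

ΔP_A/ΔP_B ≈ 0.235

Pipe A: V = Q/A = 6.7e-05/0.0008347 = 0.08027 m/s; Re = 1.057e+04; ε/D = 0.0399; Haaland → f = 0.06723; ΔP_A = f(L/D)(ρV²/2) = 837.1 Pa.
Pipe B: V = Q/A = 6.7e-05/0.0003237 = 0.207 m/s; Re = 1.697e+04; ε/D = 0.00433; Haaland → f = 0.03393; ΔP_B = f(L/D)(ρV²/2) = 3565 Pa.
ΔP_A/ΔP_B = 837.1/3565 = 0.235.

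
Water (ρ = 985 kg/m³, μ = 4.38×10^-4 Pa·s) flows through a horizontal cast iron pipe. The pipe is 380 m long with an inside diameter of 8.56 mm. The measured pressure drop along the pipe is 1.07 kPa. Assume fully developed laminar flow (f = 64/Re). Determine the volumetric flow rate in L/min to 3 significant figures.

For laminar flow, f = 64/Re with Re = ρVD/μ, so Darcy-Weisbach reduces to ΔP = 32μLV/D². Solving for V: V = ΔP·D²/(32μL) = 1070·(0.00856)²/(32·0.000438·380) = 0.01472 m/s.
Check: Re = ρVD/μ = 985·0.01472·0.00856/0.000438 = 283.4 < 2300, so the laminar assumption holds.
Q = V·A = 0.01472·(π/4·0.00856²) = 8.472e-07 m³/s = 0.0508 L/min.

Q ≈ 0.0508 L/min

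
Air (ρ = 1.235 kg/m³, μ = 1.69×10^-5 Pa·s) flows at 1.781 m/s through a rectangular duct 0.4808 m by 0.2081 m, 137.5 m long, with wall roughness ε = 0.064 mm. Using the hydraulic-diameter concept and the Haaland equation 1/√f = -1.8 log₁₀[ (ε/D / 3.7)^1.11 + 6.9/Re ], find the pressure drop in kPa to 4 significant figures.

ΔP ≈ 0.02099 kPa

Hydraulic diameter D_h = 4A/P = 4·(0.4808·0.2081)/(2·(0.4808+0.2081)) = 0.4002/1.378 = 0.2905 m.
Re = ρVD_h/μ = 1.235·1.781·0.2905/1.69e-05 = 3.781e+04.
ε/D_h = 6.4e-05/0.2905 = 0.00022; Haaland gives 1/√f = -1.8 log₁₀[2.04e-05+0.000183] = 6.647, so f = 0.02264.
ΔP = f(L/D_h)(ρV²/2) = 0.02264·137.5/0.2905·1.959 = 20.99 Pa.
ΔP = 0.02099 kPa.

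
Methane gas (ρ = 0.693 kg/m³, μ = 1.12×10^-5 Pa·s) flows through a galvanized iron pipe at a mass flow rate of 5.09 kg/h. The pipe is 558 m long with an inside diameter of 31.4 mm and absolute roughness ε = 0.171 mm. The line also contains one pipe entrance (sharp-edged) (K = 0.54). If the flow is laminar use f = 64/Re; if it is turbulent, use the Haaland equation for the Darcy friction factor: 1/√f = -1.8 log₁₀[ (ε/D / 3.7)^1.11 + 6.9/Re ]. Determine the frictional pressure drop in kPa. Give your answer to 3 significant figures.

ΔP ≈ 1.83 kPa

ṁ = 5.09 kg/h = 5.09/3600 = 0.001414 kg/s.
A = πD²/4 = π(0.0314)²/4 = 0.0007744 m²; mean velocity V = ṁ/(ρA) = 0.001414/(0.693 · 0.0007744) = 2.635 m/s.
Reynolds number Re = ρVD/μ = 0.693 · 2.635 · 0.0314 / 1.12e-05 = 5119.
Re > 4000 → turbulent. Relative roughness ε/D = 0.000171/0.0314 = 0.00545. Haaland: 1/√f = -1.8 log₁₀[(0.00545/3.7)^1.11 + 6.9/5119] = -1.8 log₁₀[0.000718 + 0.00135] = 4.833, so f = 0.04282.
Total minor-loss coefficient ΣK = 1·0.54 = 0.54.
ΔP = [f·L/D + ΣK]·(ρV²/2) = [0.04282·558/0.0314 + 0.54]·(0.693·2.635²/2) = [760.9 + 0.54]·2.405 = 1832 Pa.
ΔP = 1832 Pa = 1.83 kPa.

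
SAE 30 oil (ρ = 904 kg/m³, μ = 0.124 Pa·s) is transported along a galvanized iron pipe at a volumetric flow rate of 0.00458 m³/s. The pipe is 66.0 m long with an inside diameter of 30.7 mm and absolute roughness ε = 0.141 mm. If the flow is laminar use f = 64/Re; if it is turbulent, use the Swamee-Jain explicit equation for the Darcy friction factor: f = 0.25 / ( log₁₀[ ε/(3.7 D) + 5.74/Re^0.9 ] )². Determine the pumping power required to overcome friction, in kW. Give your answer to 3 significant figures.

Cross-sectional area A = πD²/4 = π(0.0307)²/4 = 0.0007402 m²; mean velocity V = Q/A = 0.00458/0.0007402 = 6.187 m/s.
Reynolds number Re = ρVD/μ = 904 · 6.187 · 0.0307 / 0.124 = 1385.
Re < 2300 → laminar flow, so f = 64/Re = 64/1385 = 0.04622 (the turbulent correlation is not needed).
Darcy-Weisbach: ΔP = f(L/D)(ρV²/2) = 0.04622·(66/0.0307)·(904·6.187²/2) = 0.04622·2150·1.73e+04 = 1.719e+06 Pa.
Pumping power P = QΔP = 0.00458·1.719e+06 = 7874 W = 7.87 kW.

P ≈ 7.87 kW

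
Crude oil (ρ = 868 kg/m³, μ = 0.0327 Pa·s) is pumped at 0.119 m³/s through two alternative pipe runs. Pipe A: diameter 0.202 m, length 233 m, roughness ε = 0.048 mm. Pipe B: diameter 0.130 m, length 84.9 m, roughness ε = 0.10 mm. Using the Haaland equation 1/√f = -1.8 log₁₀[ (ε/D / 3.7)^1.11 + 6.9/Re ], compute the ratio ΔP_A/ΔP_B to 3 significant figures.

Pipe A: V = Q/A = 0.119/0.03205 = 3.713 m/s; Re = 1.991e+04; ε/D = 0.000238; Haaland → f = 0.02618; ΔP_A = f(L/D)(ρV²/2) = 1.807e+05 Pa.
Pipe B: V = Q/A = 0.119/0.01327 = 8.965 m/s; Re = 3.094e+04; ε/D = 0.000769; Haaland → f = 0.02497; ΔP_B = f(L/D)(ρV²/2) = 5.688e+05 Pa.
ΔP_A/ΔP_B = 1.807e+05/5.688e+05 = 0.318.

ΔP_A/ΔP_B ≈ 0.318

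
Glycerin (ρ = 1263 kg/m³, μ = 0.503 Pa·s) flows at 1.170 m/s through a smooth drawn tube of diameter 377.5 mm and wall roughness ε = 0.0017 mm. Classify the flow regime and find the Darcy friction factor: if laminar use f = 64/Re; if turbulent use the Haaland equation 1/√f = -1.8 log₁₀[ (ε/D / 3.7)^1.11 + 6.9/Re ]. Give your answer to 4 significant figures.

Re = ρVD/μ = 1263·1.17·0.3775/0.503 = 1109.
Re < 2300 → laminar, so f = 64/Re = 0.05771 (roughness is irrelevant in laminar flow).

f ≈ 0.05771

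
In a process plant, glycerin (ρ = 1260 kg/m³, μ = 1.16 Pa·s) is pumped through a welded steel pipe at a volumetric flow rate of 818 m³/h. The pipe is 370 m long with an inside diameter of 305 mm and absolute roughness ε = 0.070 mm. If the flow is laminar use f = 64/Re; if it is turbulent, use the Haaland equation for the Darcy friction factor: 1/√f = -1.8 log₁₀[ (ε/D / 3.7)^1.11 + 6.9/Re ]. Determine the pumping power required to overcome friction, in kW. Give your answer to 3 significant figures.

Q = 818 m³/h = 818/3600 = 0.2272 m³/s.
Cross-sectional area A = πD²/4 = π(0.305)²/4 = 0.07306 m²; mean velocity V = Q/A = 0.2272/0.07306 = 3.11 m/s.
Reynolds number Re = ρVD/μ = 1260 · 3.11 · 0.305 / 1.16 = 1030.
Re < 2300 → laminar flow, so f = 64/Re = 64/1030 = 0.06212 (the turbulent correlation is not needed).
Darcy-Weisbach: ΔP = f(L/D)(ρV²/2) = 0.06212·(370/0.305)·(1260·3.11²/2) = 0.06212·1213·6093 = 4.592e+05 Pa.
Pumping power P = QΔP = 0.2272·4.592e+05 = 104300 W = 104 kW.

P ≈ 104 kW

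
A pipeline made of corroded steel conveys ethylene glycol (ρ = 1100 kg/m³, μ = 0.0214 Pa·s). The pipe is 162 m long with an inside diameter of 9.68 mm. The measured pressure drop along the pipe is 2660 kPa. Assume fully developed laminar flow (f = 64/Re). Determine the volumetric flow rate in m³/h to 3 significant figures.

Q ≈ 0.595 m³/h

For laminar flow, f = 64/Re with Re = ρVD/μ, so Darcy-Weisbach reduces to ΔP = 32μLV/D². Solving for V: V = ΔP·D²/(32μL) = 2.66e+06·(0.00968)²/(32·0.0214·162) = 2.247 m/s.
Check: Re = ρVD/μ = 1100·2.247·0.00968/0.0214 = 1118 < 2300, so the laminar assumption holds.
Q = V·A = 2.247·(π/4·0.00968²) = 0.0001653 m³/s = 0.595 m³/h.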